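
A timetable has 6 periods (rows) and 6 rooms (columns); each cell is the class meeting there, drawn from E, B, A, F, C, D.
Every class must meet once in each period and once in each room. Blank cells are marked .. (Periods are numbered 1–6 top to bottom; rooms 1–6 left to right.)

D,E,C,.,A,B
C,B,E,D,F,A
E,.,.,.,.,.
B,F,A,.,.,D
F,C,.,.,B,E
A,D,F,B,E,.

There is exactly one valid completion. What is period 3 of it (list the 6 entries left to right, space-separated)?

E A B C D F

Period 3, room 2: period 3 has {E} and room 2 has {E, B, F, C, D}, leaving only A.
Period 1, room 4: period 1 has {E, B, A, C, D} and room 4 has {B, D}, leaving only F.
Period 3, room 4: period 3 has {E, A} and room 4 has {B, F, D}, leaving only C.
Period 3, room 5: period 3 has {E, A, C} and room 5 has {E, B, A, F}, leaving only D.
Period 3, room 3: period 3 has {E, A, C, D} and room 3 has {E, A, F, C}, leaving only B.
Period 3, room 6: period 3 has {E, B, A, C, D} and room 6 has {E, B, A, D}, leaving only F.
So period 3 reads: E A B C D F.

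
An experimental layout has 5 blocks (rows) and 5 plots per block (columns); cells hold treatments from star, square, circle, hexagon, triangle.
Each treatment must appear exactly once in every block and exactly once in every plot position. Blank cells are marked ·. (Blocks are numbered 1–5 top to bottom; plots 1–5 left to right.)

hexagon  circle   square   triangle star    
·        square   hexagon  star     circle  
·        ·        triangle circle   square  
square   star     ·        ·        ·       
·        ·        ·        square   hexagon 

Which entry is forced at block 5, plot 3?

star

Block 2, plot 1: block 2 has {star, square, circle, hexagon} and plot 1 has {square, hexagon}, leaving only triangle.
Block 3, plot 1: block 3 has {square, circle, triangle} and plot 1 has {square, hexagon, triangle}, leaving only star.
Block 3, plot 2: block 3 has {star, square, circle, triangle} and plot 2 has {star, square, circle}, leaving only hexagon.
Block 4, plot 3: block 4 has {star, square} and plot 3 has {square, hexagon, triangle}, leaving only circle.
Block 5 already has {square, hexagon} and plot 3 already has {square, circle, hexagon, triangle}, so block 5, plot 3 must be star.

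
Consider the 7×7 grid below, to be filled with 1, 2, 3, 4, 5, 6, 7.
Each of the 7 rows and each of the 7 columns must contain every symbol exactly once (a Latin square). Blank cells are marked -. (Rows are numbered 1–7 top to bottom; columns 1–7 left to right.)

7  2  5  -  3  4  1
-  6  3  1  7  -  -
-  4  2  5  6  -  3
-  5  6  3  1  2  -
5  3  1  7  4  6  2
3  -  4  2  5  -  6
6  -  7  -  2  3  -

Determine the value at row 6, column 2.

7

Row 1, column 4: row 1 has {1, 2, 3, 4, 5, 7} and column 4 has {1, 2, 3, 5, 7}, leaving only 6.
Row 2, column 6: row 2 has {1, 3, 6, 7} and column 6 has {2, 3, 4, 6}, leaving only 5.
Row 2, column 7: row 2 has {1, 3, 5, 6, 7} and column 7 has {1, 2, 3, 6}, leaving only 4.
Row 2, column 1: row 2 has {1, 3, 4, 5, 6, 7} and column 1 has {3, 5, 6, 7}, leaving only 2.
Row 3, column 1: row 3 has {2, 3, 4, 5, 6} and column 1 has {2, 3, 5, 6, 7}, leaving only 1.
Row 3, column 6: row 3 has {1, 2, 3, 4, 5, 6} and column 6 has {2, 3, 4, 5, 6}, leaving only 7.
Row 4, column 1: row 4 has {1, 2, 3, 5, 6} and column 1 has {1, 2, 3, 5, 6, 7}, leaving only 4.
Row 4, column 7: row 4 has {1, 2, 3, 4, 5, 6} and column 7 has {1, 2, 3, 4, 6}, leaving only 7.
Row 6, column 6: row 6 has {2, 3, 4, 5, 6} and column 6 has {2, 3, 4, 5, 6, 7}, leaving only 1.
Row 6 already has {1, 2, 3, 4, 5, 6} and column 2 already has {2, 3, 4, 5, 6}, so row 6, column 2 must be 7.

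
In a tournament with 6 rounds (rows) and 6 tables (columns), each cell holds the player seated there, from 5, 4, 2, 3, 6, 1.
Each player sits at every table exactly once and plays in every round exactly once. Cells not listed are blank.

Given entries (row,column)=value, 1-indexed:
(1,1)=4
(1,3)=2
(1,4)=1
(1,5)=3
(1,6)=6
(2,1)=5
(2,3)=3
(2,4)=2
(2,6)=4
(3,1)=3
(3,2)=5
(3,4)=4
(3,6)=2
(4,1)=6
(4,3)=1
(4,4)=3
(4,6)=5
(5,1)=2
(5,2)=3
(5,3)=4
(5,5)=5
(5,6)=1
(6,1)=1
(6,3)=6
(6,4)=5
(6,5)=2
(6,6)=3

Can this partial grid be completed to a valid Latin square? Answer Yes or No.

Round 1, table 2: round 1 together with table 2 already contain {5, 4, 2, 3, 6, 1} — every symbol — so nothing can go there. The grid has no valid completion.

No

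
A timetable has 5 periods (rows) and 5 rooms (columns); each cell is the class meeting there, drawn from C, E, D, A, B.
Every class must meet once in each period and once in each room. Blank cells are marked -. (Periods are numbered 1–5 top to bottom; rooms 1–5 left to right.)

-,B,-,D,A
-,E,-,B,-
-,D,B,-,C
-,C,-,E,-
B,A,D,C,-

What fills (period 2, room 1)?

A

Period 2, room 5: period 2 has {E, B} and room 5 has {C, A}, leaving only D.
Period 3, room 4: period 3 has {C, D, B} and room 4 has {C, E, D, B}, leaving only A.
Period 3, room 1: period 3 has {C, D, A, B} and room 1 has {B}, leaving only E.
Period 1, room 1: period 1 has {D, A, B} and room 1 has {E, B}, leaving only C.
Period 2 already has {E, D, B} and room 1 already has {C, E, B}, so period 2, room 1 must be A.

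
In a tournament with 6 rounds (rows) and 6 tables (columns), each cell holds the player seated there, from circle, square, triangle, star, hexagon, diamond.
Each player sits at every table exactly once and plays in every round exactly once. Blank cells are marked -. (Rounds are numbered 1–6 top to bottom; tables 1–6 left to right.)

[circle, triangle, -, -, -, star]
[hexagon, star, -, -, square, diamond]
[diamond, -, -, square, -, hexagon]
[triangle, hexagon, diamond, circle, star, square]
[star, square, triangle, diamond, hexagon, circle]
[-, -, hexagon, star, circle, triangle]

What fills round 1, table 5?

diamond

Round 1 already has {circle, triangle, star} and table 5 already has {circle, square, star, hexagon}, so round 1, table 5 must be diamond.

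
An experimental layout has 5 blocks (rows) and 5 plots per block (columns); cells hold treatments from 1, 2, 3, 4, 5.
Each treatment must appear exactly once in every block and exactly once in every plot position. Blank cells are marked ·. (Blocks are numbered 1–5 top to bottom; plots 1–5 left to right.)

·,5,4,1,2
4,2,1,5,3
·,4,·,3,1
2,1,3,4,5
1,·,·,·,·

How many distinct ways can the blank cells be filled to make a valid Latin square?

1

Block 1, plot 1: eliminating its block and plot leaves {3}.
Block 3, plot 1: eliminating its block and plot leaves {5}.
Block 3, plot 3: eliminating its block and plot leaves {2, 5}.
Block 5, plot 2: eliminating its block and plot leaves {3}.
Block 5, plot 3: eliminating its block and plot leaves {2, 5}.
Block 5, plot 4: eliminating its block and plot leaves {2}.
Block 5, plot 5: eliminating its block and plot leaves {4}.
Only one assignment across all blanks avoids any block or plot repeat, giving 1 completion.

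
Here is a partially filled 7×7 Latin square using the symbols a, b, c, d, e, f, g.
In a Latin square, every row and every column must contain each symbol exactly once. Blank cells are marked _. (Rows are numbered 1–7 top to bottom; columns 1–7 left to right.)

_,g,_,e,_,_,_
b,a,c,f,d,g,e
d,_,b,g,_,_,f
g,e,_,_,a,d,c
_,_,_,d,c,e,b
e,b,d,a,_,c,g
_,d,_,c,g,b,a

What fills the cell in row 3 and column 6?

Row 3 already has {b, d, f, g} and column 6 already has {b, c, d, e, g}, so row 3, column 6 must be a.

a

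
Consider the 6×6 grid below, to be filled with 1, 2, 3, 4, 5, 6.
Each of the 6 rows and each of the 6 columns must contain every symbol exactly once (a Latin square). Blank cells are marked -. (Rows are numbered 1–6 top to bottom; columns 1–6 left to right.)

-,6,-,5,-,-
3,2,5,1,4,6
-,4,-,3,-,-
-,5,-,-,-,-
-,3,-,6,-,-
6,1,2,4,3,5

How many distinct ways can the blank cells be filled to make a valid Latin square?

14

Row 1, column 1: eliminating its row and column leaves {1, 2, 4}.
Row 1, column 3: eliminating its row and column leaves {1, 3, 4}.
Row 1, column 5: eliminating its row and column leaves {1, 2}.
Row 1, column 6: eliminating its row and column leaves {1, 2, 3, 4}.
Row 3, column 1: eliminating its row and column leaves {1, 2, 5}.
Row 3, column 3: eliminating its row and column leaves {1, 6}.
Row 3, column 5: eliminating its row and column leaves {1, 2, 5, 6}.
Row 3, column 6: eliminating its row and column leaves {1, 2}.
Row 4, column 1: eliminating its row and column leaves {1, 2, 4}.
Row 4, column 3: eliminating its row and column leaves {1, 3, 4, 6}.
Row 4, column 4: eliminating its row and column leaves {2}.
Row 4, column 5: eliminating its row and column leaves {1, 2, 6}.
Row 4, column 6: eliminating its row and column leaves {1, 2, 3, 4}.
Row 5, column 1: eliminating its row and column leaves {1, 2, 4, 5}.
Row 5, column 3: eliminating its row and column leaves {1, 4}.
Row 5, column 5: eliminating its row and column leaves {1, 2, 5}.
Row 5, column 6: eliminating its row and column leaves {1, 2, 4}.
Enumerating the assignments across these blanks that avoid any row or column repeat gives 14 completions.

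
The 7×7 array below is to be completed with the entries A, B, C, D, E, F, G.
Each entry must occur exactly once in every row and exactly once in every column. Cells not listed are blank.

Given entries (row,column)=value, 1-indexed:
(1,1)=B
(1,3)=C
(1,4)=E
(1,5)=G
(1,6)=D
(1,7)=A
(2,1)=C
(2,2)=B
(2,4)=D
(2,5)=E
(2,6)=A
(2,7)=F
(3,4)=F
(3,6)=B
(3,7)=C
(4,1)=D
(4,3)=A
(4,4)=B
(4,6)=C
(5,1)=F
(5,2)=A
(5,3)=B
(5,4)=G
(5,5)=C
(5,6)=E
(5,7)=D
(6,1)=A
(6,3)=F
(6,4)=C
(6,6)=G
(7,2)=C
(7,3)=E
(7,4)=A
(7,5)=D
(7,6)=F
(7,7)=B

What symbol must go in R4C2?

E

Row 1, column 2: row 1 has {A, B, C, D, E, G} and column 2 has {A, B, C}, leaving only F.
Row 2, column 3: row 2 has {A, B, C, D, E, F} and column 3 has {A, B, C, E, F}, leaving only G.
Row 3, column 3: row 3 has {B, C, F} and column 3 has {A, B, C, E, F, G}, leaving only D.
Row 3, column 5: row 3 has {B, C, D, F} and column 5 has {C, D, E, G}, leaving only A.
Row 4, column 5: row 4 has {A, B, C, D} and column 5 has {A, C, D, E, G}, leaving only F.
Row 6, column 5: row 6 has {A, C, F, G} and column 5 has {A, C, D, E, F, G}, leaving only B.
Row 6, column 7: row 6 has {A, B, C, F, G} and column 7 has {A, B, C, D, F}, leaving only E.
Row 4, column 7: row 4 has {A, B, C, D, F} and column 7 has {A, B, C, D, E, F}, leaving only G.
Row 4 already has {A, B, C, D, F, G} and column 2 already has {A, B, C, F}, so row 4, column 2 must be E.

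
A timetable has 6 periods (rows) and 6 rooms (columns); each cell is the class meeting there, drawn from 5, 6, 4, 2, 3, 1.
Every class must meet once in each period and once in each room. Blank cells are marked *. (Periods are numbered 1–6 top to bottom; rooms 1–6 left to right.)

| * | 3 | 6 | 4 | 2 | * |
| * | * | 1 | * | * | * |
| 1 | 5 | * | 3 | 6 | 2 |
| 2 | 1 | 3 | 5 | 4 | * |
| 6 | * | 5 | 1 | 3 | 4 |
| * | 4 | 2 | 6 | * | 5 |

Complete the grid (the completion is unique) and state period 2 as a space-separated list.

Period 2, room 4: period 2 has {1} and room 4 has {5, 6, 4, 3, 1}, leaving only 2.
Period 2, room 2: period 2 has {2, 1} and room 2 has {5, 4, 3, 1}, leaving only 6.
Period 2, room 5: period 2 has {6, 2, 1} and room 5 has {6, 4, 2, 3}, leaving only 5.
Period 2, room 6: period 2 has {5, 6, 2, 1} and room 6 has {5, 4, 2}, leaving only 3.
Period 2, room 1: period 2 has {5, 6, 2, 3, 1} and room 1 has {6, 2, 1}, leaving only 4.
So period 2 reads: 4 6 1 2 5 3.

4 6 1 2 5 3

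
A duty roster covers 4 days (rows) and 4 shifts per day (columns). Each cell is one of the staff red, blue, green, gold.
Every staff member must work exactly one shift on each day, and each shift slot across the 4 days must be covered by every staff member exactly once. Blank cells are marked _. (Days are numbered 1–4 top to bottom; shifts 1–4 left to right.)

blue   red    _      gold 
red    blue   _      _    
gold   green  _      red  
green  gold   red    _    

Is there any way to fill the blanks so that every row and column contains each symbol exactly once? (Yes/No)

Yes

No day or shift among the givens repeats a symbol, and propagating forced cells runs into no contradiction.
One valid completion exists (for instance, blue red green gold / red blue gold green / gold green blue red / green gold red blue).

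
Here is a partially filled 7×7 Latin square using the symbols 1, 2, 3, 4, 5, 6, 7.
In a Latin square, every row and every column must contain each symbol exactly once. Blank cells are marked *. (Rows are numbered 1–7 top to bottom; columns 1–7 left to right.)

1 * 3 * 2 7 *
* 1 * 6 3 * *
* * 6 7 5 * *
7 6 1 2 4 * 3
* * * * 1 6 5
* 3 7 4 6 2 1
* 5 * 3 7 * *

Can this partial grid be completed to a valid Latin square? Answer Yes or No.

Row 5, column 4: row 5 together with column 4 already contain {1, 2, 3, 4, 5, 6, 7} — every symbol — so nothing can go there. The grid has no valid completion.

No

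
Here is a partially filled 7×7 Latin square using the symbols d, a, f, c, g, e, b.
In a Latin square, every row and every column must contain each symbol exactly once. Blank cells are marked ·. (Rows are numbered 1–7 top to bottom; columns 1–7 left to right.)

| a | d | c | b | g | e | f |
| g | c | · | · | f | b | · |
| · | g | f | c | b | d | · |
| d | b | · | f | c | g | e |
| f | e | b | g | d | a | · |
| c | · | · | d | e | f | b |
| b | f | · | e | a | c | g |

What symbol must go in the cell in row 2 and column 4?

a

Row 2 already has {f, c, g, b} and column 4 already has {d, f, c, g, e, b}, so row 2, column 4 must be a.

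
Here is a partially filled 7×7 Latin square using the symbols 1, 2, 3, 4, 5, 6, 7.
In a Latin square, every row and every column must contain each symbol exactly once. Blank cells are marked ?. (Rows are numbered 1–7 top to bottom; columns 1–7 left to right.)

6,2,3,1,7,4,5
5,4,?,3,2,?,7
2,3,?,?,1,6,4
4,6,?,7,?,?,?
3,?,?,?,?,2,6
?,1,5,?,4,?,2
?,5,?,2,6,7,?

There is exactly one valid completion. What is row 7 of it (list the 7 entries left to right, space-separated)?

1 5 4 2 6 7 3

Row 7, column 1: row 7 has {2, 5, 6, 7} and column 1 has {2, 3, 4, 5, 6}, leaving only 1.
Row 7, column 3: row 7 has {1, 2, 5, 6, 7} and column 3 has {3, 5}, leaving only 4.
Row 7, column 7: row 7 has {1, 2, 4, 5, 6, 7} and column 7 has {2, 4, 5, 6, 7}, leaving only 3.
So row 7 reads: 1 5 4 2 6 7 3.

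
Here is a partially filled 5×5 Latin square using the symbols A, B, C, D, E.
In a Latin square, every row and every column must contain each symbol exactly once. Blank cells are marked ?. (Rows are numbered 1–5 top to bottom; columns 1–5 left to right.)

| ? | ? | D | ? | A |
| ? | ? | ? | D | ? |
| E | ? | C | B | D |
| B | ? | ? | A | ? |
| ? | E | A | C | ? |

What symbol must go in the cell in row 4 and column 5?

C

Row 1, column 1: row 1 has {A, D} and column 1 has {B, E}, leaving only C.
Row 1, column 2: row 1 has {A, C, D} and column 2 has {E}, leaving only B.
Row 1, column 4: row 1 has {A, B, C, D} and column 4 has {A, B, C, D}, leaving only E.
Row 2, column 1: row 2 has {D} and column 1 has {B, C, E}, leaving only A.
Row 2, column 2: row 2 has {A, D} and column 2 has {B, E}, leaving only C.
Row 3, column 2: row 3 has {B, C, D, E} and column 2 has {B, C, E}, leaving only A.
Row 4, column 2: row 4 has {A, B} and column 2 has {A, B, C, E}, leaving only D.
Row 4, column 3: row 4 has {A, B, D} and column 3 has {A, C, D}, leaving only E.
Row 4 already has {A, B, D, E} and column 5 already has {A, D}, so row 4, column 5 must be C.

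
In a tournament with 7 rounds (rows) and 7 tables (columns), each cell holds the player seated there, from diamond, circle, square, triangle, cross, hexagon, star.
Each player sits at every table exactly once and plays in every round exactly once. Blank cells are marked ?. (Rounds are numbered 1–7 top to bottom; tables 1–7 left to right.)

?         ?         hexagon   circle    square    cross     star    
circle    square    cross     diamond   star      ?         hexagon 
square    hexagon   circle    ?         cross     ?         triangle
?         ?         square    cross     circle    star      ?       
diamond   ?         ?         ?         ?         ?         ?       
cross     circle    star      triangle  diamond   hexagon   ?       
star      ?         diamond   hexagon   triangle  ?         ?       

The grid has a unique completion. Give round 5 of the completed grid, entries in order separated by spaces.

diamond star triangle square hexagon circle cross

Round 5, table 3: round 5 has {diamond} and table 3 has {diamond, circle, square, cross, hexagon, star}, leaving only triangle.
Round 5, table 5: round 5 has {diamond, triangle} and table 5 has {diamond, circle, square, triangle, cross, star}, leaving only hexagon.
Round 1, table 1: round 1 has {circle, square, cross, hexagon, star} and table 1 has {diamond, circle, square, cross, star}, leaving only triangle.
Round 1, table 2: round 1 has {circle, square, triangle, cross, hexagon, star} and table 2 has {circle, square, hexagon}, leaving only diamond.
Round 2, table 6: round 2 has {diamond, circle, square, cross, hexagon, star} and table 6 has {cross, hexagon, star}, leaving only triangle.
Round 3, table 4: round 3 has {circle, square, triangle, cross, hexagon} and table 4 has {diamond, circle, triangle, cross, hexagon}, leaving only star.
Round 5, table 4: round 5 has {diamond, triangle, hexagon} and table 4 has {diamond, circle, triangle, cross, hexagon, star}, leaving only square.
Round 5, table 6: round 5 has {diamond, square, triangle, hexagon} and table 6 has {triangle, cross, hexagon, star}, leaving only circle.
Round 5, table 7: round 5 has {diamond, circle, square, triangle, hexagon} and table 7 has {triangle, hexagon, star}, leaving only cross.
Round 5, table 2: round 5 has {diamond, circle, square, triangle, cross, hexagon} and table 2 has {diamond, circle, square, hexagon}, leaving only star.
So round 5 reads: diamond star triangle square hexagon circle cross.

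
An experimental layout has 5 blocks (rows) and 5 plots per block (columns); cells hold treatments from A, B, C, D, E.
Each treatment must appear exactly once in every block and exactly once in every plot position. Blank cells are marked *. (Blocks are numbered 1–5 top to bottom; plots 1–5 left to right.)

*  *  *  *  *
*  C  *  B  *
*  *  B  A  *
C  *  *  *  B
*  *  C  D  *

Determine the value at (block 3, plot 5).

Block 4, plot 4: block 4 has {B, C} and plot 4 has {A, B, D}, leaving only E.
Block 1, plot 4: block 1 has {} and plot 4 has {A, B, D, E}, leaving only C.
Block 3, plot 5 is narrowed to {C, D, E}.
If it were D, then block 3, plot 2 would be left with no valid symbol.
If it were E, then block 3, plot 2 would be left with no valid symbol.
So block 3, plot 5 must be C.

C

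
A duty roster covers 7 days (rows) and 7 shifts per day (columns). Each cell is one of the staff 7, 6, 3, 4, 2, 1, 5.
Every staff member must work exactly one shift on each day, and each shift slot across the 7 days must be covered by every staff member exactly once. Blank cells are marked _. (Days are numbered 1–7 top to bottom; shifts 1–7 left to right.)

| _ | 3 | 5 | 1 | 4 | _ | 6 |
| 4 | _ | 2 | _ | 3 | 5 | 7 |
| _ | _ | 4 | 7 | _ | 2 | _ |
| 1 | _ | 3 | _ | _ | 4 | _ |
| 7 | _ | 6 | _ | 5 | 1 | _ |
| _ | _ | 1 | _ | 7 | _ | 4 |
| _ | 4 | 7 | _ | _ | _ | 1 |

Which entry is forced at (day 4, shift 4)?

Day 1, shift 1: day 1 has {6, 3, 4, 1, 5} and shift 1 has {7, 4, 1}, leaving only 2.
Day 1, shift 6: day 1 has {6, 3, 4, 2, 1, 5} and shift 6 has {4, 2, 1, 5}, leaving only 7.
Day 2, shift 4: day 2 has {7, 3, 4, 2, 5} and shift 4 has {7, 1}, leaving only 6.
Day 2, shift 2: day 2 has {7, 6, 3, 4, 2, 5} and shift 2 has {3, 4}, leaving only 1.
Day 5, shift 2: day 5 has {7, 6, 1, 5} and shift 2 has {3, 4, 1}, leaving only 2.
Day 5, shift 7: day 5 has {7, 6, 2, 1, 5} and shift 7 has {7, 6, 4, 1}, leaving only 3.
Day 3, shift 7: day 3 has {7, 4, 2} and shift 7 has {7, 6, 3, 4, 1}, leaving only 5.
Day 3, shift 2: day 3 has {7, 4, 2, 5} and shift 2 has {3, 4, 2, 1}, leaving only 6.
Day 3, shift 1: day 3 has {7, 6, 4, 2, 5} and shift 1 has {7, 4, 2, 1}, leaving only 3.
Day 3, shift 5: day 3 has {7, 6, 3, 4, 2, 5} and shift 5 has {7, 3, 4, 5}, leaving only 1.
Day 4, shift 7: day 4 has {3, 4, 1} and shift 7 has {7, 6, 3, 4, 1, 5}, leaving only 2.
Day 4 already has {3, 4, 2, 1} and shift 4 already has {7, 6, 1}, so day 4, shift 4 must be 5.

5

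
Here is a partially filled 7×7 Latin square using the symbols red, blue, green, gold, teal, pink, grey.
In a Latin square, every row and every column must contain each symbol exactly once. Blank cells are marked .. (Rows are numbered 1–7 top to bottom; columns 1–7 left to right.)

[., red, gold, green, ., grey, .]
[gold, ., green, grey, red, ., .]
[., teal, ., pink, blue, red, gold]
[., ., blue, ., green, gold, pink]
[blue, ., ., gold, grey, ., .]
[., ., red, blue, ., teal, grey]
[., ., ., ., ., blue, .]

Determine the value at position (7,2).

Row 2, column 6: row 2 has {red, green, gold, grey} and column 6 has {red, blue, gold, teal, grey}, leaving only pink.
Row 2, column 2: row 2 has {red, green, gold, pink, grey} and column 2 has {red, teal}, leaving only blue.
Row 2, column 7: row 2 has {red, blue, green, gold, pink, grey} and column 7 has {gold, pink, grey}, leaving only teal.
Row 1, column 7: row 1 has {red, green, gold, grey} and column 7 has {gold, teal, pink, grey}, leaving only blue.
Row 3, column 3: row 3 has {red, blue, gold, teal, pink} and column 3 has {red, blue, green, gold}, leaving only grey.
Row 3, column 1: row 3 has {red, blue, gold, teal, pink, grey} and column 1 has {blue, gold}, leaving only green.
Row 4, column 2: row 4 has {blue, green, gold, pink} and column 2 has {red, blue, teal}, leaving only grey.
Row 5, column 6: row 5 has {blue, gold, grey} and column 6 has {red, blue, gold, teal, pink, grey}, leaving only green.
Row 5, column 2: row 5 has {blue, green, gold, grey} and column 2 has {red, blue, teal, grey}, leaving only pink.
Row 5, column 3: row 5 has {blue, green, gold, pink, grey} and column 3 has {red, blue, green, gold, grey}, leaving only teal.
Row 5, column 7: row 5 has {blue, green, gold, teal, pink, grey} and column 7 has {blue, gold, teal, pink, grey}, leaving only red.
Row 6, column 1: row 6 has {red, blue, teal, grey} and column 1 has {blue, green, gold}, leaving only pink.
Row 1, column 1: row 1 has {red, blue, green, gold, grey} and column 1 has {blue, green, gold, pink}, leaving only teal.
Row 1, column 5: row 1 has {red, blue, green, gold, teal, grey} and column 5 has {red, blue, green, grey}, leaving only pink.
Row 4, column 1: row 4 has {blue, green, gold, pink, grey} and column 1 has {blue, green, gold, teal, pink}, leaving only red.
Row 4, column 4: row 4 has {red, blue, green, gold, pink, grey} and column 4 has {blue, green, gold, pink, grey}, leaving only teal.
Row 6, column 5: row 6 has {red, blue, teal, pink, grey} and column 5 has {red, blue, green, pink, grey}, leaving only gold.
Row 6, column 2: row 6 has {red, blue, gold, teal, pink, grey} and column 2 has {red, blue, teal, pink, grey}, leaving only green.
Row 7 already has {blue} and column 2 already has {red, blue, green, teal, pink, grey}, so row 7, column 2 must be gold.

gold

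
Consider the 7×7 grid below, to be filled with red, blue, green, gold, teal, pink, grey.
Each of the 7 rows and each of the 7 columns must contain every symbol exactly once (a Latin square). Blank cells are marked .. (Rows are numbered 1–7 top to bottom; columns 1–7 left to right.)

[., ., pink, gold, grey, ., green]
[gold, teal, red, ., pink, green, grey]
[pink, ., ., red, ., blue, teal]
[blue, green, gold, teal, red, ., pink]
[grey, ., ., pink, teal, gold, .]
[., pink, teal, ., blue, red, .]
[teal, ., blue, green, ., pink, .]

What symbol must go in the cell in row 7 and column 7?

Row 1, column 1: row 1 has {green, gold, pink, grey} and column 1 has {blue, gold, teal, pink, grey}, leaving only red.
Row 1, column 2: row 1 has {red, green, gold, pink, grey} and column 2 has {green, teal, pink}, leaving only blue.
Row 1, column 6: row 1 has {red, blue, green, gold, pink, grey} and column 6 has {red, blue, green, gold, pink}, leaving only teal.
Row 2, column 4: row 2 has {red, green, gold, teal, pink, grey} and column 4 has {red, green, gold, teal, pink}, leaving only blue.
Row 4, column 6: row 4 has {red, blue, green, gold, teal, pink} and column 6 has {red, blue, green, gold, teal, pink}, leaving only grey.
Row 5, column 2: row 5 has {gold, teal, pink, grey} and column 2 has {blue, green, teal, pink}, leaving only red.
Row 5, column 3: row 5 has {red, gold, teal, pink, grey} and column 3 has {red, blue, gold, teal, pink}, leaving only green.
Row 3, column 3: row 3 has {red, blue, teal, pink} and column 3 has {red, blue, green, gold, teal, pink}, leaving only grey.
Row 3, column 2: row 3 has {red, blue, teal, pink, grey} and column 2 has {red, blue, green, teal, pink}, leaving only gold.
Row 3, column 5: row 3 has {red, blue, gold, teal, pink, grey} and column 5 has {red, blue, teal, pink, grey}, leaving only green.
Row 5, column 7: row 5 has {red, green, gold, teal, pink, grey} and column 7 has {green, teal, pink, grey}, leaving only blue.
Row 6, column 1: row 6 has {red, blue, teal, pink} and column 1 has {red, blue, gold, teal, pink, grey}, leaving only green.
Row 6, column 4: row 6 has {red, blue, green, teal, pink} and column 4 has {red, blue, green, gold, teal, pink}, leaving only grey.
Row 6, column 7: row 6 has {red, blue, green, teal, pink, grey} and column 7 has {blue, green, teal, pink, grey}, leaving only gold.
Row 7 already has {blue, green, teal, pink} and column 7 already has {blue, green, gold, teal, pink, grey}, so row 7, column 7 must be red.

red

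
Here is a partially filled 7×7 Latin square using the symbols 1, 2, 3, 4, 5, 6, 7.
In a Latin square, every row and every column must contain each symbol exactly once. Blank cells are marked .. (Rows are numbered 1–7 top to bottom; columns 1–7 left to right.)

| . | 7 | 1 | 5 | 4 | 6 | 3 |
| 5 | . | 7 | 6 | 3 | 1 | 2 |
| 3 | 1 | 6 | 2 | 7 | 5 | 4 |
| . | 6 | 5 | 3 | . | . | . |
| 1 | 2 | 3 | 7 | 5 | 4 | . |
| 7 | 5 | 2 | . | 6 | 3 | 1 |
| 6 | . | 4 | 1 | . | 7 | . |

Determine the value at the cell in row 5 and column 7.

Row 5 already has {1, 2, 3, 4, 5, 7} and column 7 already has {1, 2, 3, 4}, so row 5, column 7 must be 6.

6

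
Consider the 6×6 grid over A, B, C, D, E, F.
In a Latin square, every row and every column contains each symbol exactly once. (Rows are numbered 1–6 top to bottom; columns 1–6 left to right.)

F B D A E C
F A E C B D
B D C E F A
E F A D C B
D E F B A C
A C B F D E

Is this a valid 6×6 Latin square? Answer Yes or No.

No

Every row is a permutation, but column 1 contains F twice (at rows 1 and 2).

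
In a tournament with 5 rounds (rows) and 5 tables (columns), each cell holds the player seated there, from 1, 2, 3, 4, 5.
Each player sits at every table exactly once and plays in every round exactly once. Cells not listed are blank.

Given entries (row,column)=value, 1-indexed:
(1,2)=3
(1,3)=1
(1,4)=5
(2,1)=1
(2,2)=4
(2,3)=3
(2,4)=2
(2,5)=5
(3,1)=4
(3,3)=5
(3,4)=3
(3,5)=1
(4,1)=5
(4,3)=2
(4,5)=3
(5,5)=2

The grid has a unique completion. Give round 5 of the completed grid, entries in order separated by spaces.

Round 5, table 1: round 5 has {2} and table 1 has {1, 4, 5}, leaving only 3.
Round 5, table 3: round 5 has {2, 3} and table 3 has {1, 2, 3, 5}, leaving only 4.
Round 5, table 4: round 5 has {2, 3, 4} and table 4 has {2, 3, 5}, leaving only 1.
Round 5, table 2: round 5 has {1, 2, 3, 4} and table 2 has {3, 4}, leaving only 5.
So round 5 reads: 3 5 4 1 2.

3 5 4 1 2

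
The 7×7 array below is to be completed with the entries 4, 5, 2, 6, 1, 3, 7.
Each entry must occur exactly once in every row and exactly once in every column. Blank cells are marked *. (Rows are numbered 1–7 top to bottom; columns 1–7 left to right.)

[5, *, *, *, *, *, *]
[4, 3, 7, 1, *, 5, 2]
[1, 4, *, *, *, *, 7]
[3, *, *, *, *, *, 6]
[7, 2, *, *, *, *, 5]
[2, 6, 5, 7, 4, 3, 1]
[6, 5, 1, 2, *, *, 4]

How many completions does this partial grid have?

8

Row 1, column 2: eliminating its row and column leaves {1, 7}.
Row 1, column 3: eliminating its row and column leaves {4, 2, 6, 3}.
Row 1, column 4: eliminating its row and column leaves {4, 6, 3}.
Row 1, column 5: eliminating its row and column leaves {2, 6, 1, 3, 7}.
Row 1, column 6: eliminating its row and column leaves {4, 2, 6, 1, 7}.
Row 1, column 7: eliminating its row and column leaves {3}.
Row 2, column 5: eliminating its row and column leaves {6}.
Row 3, column 3: eliminating its row and column leaves {2, 6, 3}.
Row 3, column 4: eliminating its row and column leaves {5, 6, 3}.
Row 3, column 5: eliminating its row and column leaves {5, 2, 6, 3}.
Row 3, column 6: eliminating its row and column leaves {2, 6}.
Row 4, column 2: eliminating its row and column leaves {1, 7}.
Row 4, column 3: eliminating its row and column leaves {4, 2}.
Row 4, column 4: eliminating its row and column leaves {4, 5}.
Row 4, column 5: eliminating its row and column leaves {5, 2, 1, 7}.
Row 4, column 6: eliminating its row and column leaves {4, 2, 1, 7}.
Row 5, column 3: eliminating its row and column leaves {4, 6, 3}.
Row 5, column 4: eliminating its row and column leaves {4, 6, 3}.
Row 5, column 5: eliminating its row and column leaves {6, 1, 3}.
Row 5, column 6: eliminating its row and column leaves {4, 6, 1}.
Row 7, column 5: eliminating its row and column leaves {3, 7}.
Row 7, column 6: eliminating its row and column leaves {7}.
Enumerating the assignments across these blanks that avoid any row or column repeat gives 8 completions.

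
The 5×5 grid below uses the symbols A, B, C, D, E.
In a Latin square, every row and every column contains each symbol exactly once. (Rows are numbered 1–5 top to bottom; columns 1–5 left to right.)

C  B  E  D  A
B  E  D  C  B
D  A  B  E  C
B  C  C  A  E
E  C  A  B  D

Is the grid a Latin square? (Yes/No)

Row 4 contains C twice (at columns 2 and 3); row 2 is also not a permutation.

No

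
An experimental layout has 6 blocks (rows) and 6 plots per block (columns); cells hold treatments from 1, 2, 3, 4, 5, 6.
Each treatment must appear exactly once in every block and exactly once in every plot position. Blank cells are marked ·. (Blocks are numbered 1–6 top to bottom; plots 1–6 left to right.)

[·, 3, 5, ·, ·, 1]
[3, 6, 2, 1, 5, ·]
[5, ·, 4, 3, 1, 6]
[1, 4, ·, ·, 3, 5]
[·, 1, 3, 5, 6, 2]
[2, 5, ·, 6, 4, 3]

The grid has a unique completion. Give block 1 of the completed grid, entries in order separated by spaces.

Block 1, plot 5: block 1 has {1, 3, 5} and plot 5 has {1, 3, 4, 5, 6}, leaving only 2.
Block 1, plot 4: block 1 has {1, 2, 3, 5} and plot 4 has {1, 3, 5, 6}, leaving only 4.
Block 1, plot 1: block 1 has {1, 2, 3, 4, 5} and plot 1 has {1, 2, 3, 5}, leaving only 6.
So block 1 reads: 6 3 5 4 2 1.

6 3 5 4 2 1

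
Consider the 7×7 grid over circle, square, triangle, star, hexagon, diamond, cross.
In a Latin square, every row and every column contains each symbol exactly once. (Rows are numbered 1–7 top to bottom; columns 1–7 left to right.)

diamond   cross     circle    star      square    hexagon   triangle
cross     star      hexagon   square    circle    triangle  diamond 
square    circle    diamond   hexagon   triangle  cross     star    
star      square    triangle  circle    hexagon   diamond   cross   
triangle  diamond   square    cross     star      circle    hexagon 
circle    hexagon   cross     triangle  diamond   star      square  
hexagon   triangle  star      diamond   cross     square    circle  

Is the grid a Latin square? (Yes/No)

Each row is a permutation of the 7 symbols, and so is each column.

Yes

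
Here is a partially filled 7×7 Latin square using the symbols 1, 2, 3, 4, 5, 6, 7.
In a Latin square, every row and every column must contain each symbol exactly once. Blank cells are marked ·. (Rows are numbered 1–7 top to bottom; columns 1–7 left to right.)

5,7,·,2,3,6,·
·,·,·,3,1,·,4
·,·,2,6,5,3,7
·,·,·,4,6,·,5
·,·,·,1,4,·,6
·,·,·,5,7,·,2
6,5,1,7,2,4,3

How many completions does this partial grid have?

8

Row 1, column 3: eliminating its row and column leaves {4}.
Row 1, column 7: eliminating its row and column leaves {1}.
Row 2, column 1: eliminating its row and column leaves {2, 7}.
Row 2, column 2: eliminating its row and column leaves {2, 6}.
Row 2, column 3: eliminating its row and column leaves {5, 6, 7}.
Row 2, column 6: eliminating its row and column leaves {2, 5, 7}.
Row 3, column 1: eliminating its row and column leaves {1, 4}.
Row 3, column 2: eliminating its row and column leaves {1, 4}.
Row 4, column 1: eliminating its row and column leaves {1, 2, 3, 7}.
Row 4, column 2: eliminating its row and column leaves {1, 2, 3}.
Row 4, column 3: eliminating its row and column leaves {3, 7}.
Row 4, column 6: eliminating its row and column leaves {1, 2, 7}.
Row 5, column 1: eliminating its row and column leaves {2, 3, 7}.
Row 5, column 2: eliminating its row and column leaves {2, 3}.
Row 5, column 3: eliminating its row and column leaves {3, 5, 7}.
Row 5, column 6: eliminating its row and column leaves {2, 5, 7}.
Row 6, column 1: eliminating its row and column leaves {1, 3, 4}.
Row 6, column 2: eliminating its row and column leaves {1, 3, 4, 6}.
Row 6, column 3: eliminating its row and column leaves {3, 4, 6}.
Row 6, column 6: eliminating its row and column leaves {1}.
Enumerating the assignments across these blanks that avoid any row or column repeat gives 8 completions.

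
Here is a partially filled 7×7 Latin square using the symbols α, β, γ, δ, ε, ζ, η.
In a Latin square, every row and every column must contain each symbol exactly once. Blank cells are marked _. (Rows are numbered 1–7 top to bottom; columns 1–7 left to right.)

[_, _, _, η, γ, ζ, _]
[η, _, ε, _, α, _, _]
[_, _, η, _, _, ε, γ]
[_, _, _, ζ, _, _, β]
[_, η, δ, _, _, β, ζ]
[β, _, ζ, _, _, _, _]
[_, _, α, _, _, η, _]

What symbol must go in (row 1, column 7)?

α

Row 1, column 3: row 1 has {γ, ζ, η} and column 3 has {α, δ, ε, ζ, η}, leaving only β.
Row 2, column 7: row 2 has {α, ε, η} and column 7 has {β, γ, ζ}, leaving only δ.
Row 2, column 6: row 2 has {α, δ, ε, η} and column 6 has {β, ε, ζ, η}, leaving only γ.
Row 2, column 4: row 2 has {α, γ, δ, ε, η} and column 4 has {ζ, η}, leaving only β.
Row 2, column 2: row 2 has {α, β, γ, δ, ε, η} and column 2 has {η}, leaving only ζ.
Row 4, column 3: row 4 has {β, ζ} and column 3 has {α, β, δ, ε, ζ, η}, leaving only γ.
Row 5, column 5: row 5 has {β, δ, ζ, η} and column 5 has {α, γ}, leaving only ε.
Row 7, column 7: row 7 has {α, η} and column 7 has {β, γ, δ, ζ}, leaving only ε.
Row 1 already has {β, γ, ζ, η} and column 7 already has {β, γ, δ, ε, ζ}, so row 1, column 7 must be α.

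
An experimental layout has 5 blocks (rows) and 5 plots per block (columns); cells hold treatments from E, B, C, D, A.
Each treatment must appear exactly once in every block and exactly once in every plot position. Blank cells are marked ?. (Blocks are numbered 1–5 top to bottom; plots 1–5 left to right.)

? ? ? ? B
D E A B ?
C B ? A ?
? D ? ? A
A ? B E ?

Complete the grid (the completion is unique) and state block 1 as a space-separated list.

Block 1, plot 1: block 1 has {B} and plot 1 has {C, D, A}, leaving only E.
Block 2, plot 5: block 2 has {E, B, D, A} and plot 5 has {B, A}, leaving only C.
Block 4, plot 1: block 4 has {D, A} and plot 1 has {E, C, D, A}, leaving only B.
Block 4, plot 4: block 4 has {B, D, A} and plot 4 has {E, B, A}, leaving only C.
Block 1, plot 4: block 1 has {E, B} and plot 4 has {E, B, C, A}, leaving only D.
Block 1, plot 3: block 1 has {E, B, D} and plot 3 has {B, A}, leaving only C.
Block 1, plot 2: block 1 has {E, B, C, D} and plot 2 has {E, B, D}, leaving only A.
So block 1 reads: E A C D B.

E A C D B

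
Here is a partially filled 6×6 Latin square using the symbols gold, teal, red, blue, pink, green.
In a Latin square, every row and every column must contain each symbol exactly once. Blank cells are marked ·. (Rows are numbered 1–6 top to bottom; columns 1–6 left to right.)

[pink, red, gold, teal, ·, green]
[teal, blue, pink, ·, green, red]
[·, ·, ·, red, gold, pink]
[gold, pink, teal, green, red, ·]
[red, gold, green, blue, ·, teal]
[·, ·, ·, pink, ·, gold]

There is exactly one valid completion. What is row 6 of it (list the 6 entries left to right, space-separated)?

blue green red pink teal gold

Row 1, column 5: row 1 has {gold, teal, red, pink, green} and column 5 has {gold, red, green}, leaving only blue.
Row 6, column 5: row 6 has {gold, pink} and column 5 has {gold, red, blue, green}, leaving only teal.
Row 6, column 2: row 6 has {gold, teal, pink} and column 2 has {gold, red, blue, pink}, leaving only green.
Row 6, column 1: row 6 has {gold, teal, pink, green} and column 1 has {gold, teal, red, pink}, leaving only blue.
Row 6, column 3: row 6 has {gold, teal, blue, pink, green} and column 3 has {gold, teal, pink, green}, leaving only red.
So row 6 reads: blue green red pink teal gold.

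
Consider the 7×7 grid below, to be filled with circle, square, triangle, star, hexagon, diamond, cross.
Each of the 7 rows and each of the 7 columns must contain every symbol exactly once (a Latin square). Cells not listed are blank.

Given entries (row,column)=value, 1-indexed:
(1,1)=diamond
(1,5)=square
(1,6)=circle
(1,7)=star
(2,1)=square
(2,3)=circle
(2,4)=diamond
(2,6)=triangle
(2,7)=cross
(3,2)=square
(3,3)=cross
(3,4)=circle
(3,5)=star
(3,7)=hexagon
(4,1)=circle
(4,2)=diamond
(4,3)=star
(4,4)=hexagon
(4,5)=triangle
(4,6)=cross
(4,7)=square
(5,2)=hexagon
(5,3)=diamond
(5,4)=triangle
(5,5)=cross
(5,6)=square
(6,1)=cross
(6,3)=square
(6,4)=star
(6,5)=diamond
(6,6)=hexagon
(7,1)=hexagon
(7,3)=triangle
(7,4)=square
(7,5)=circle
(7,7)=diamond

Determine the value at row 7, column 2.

cross

Row 1, column 3: row 1 has {circle, square, star, diamond} and column 3 has {circle, square, triangle, star, diamond, cross}, leaving only hexagon.
Row 1, column 4: row 1 has {circle, square, star, hexagon, diamond} and column 4 has {circle, square, triangle, star, hexagon, diamond}, leaving only cross.
Row 1, column 2: row 1 has {circle, square, star, hexagon, diamond, cross} and column 2 has {square, hexagon, diamond}, leaving only triangle.
Row 2, column 2: row 2 has {circle, square, triangle, diamond, cross} and column 2 has {square, triangle, hexagon, diamond}, leaving only star.
Row 7 already has {circle, square, triangle, hexagon, diamond} and column 2 already has {square, triangle, star, hexagon, diamond}, so row 7, column 2 must be cross.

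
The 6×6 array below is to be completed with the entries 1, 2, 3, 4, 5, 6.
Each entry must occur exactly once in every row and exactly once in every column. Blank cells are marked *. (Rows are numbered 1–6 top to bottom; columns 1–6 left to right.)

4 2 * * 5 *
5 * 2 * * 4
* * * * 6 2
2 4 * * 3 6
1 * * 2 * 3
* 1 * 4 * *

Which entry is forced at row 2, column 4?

6

Row 1, column 6: row 1 has {2, 4, 5} and column 6 has {2, 3, 4, 6}, leaving only 1.
Row 2, column 5: row 2 has {2, 4, 5} and column 5 has {3, 5, 6}, leaving only 1.
Row 3, column 1: row 3 has {2, 6} and column 1 has {1, 2, 4, 5}, leaving only 3.
Row 3, column 2: row 3 has {2, 3, 6} and column 2 has {1, 2, 4}, leaving only 5.
Row 3, column 4: row 3 has {2, 3, 5, 6} and column 4 has {2, 4}, leaving only 1.
Row 3, column 3: row 3 has {1, 2, 3, 5, 6} and column 3 has {2}, leaving only 4.
Row 4, column 4: row 4 has {2, 3, 4, 6} and column 4 has {1, 2, 4}, leaving only 5.
Row 4, column 3: row 4 has {2, 3, 4, 5, 6} and column 3 has {2, 4}, leaving only 1.
Row 5, column 2: row 5 has {1, 2, 3} and column 2 has {1, 2, 4, 5}, leaving only 6.
Row 2, column 2: row 2 has {1, 2, 4, 5} and column 2 has {1, 2, 4, 5, 6}, leaving only 3.
Row 2 already has {1, 2, 3, 4, 5} and column 4 already has {1, 2, 4, 5}, so row 2, column 4 must be 6.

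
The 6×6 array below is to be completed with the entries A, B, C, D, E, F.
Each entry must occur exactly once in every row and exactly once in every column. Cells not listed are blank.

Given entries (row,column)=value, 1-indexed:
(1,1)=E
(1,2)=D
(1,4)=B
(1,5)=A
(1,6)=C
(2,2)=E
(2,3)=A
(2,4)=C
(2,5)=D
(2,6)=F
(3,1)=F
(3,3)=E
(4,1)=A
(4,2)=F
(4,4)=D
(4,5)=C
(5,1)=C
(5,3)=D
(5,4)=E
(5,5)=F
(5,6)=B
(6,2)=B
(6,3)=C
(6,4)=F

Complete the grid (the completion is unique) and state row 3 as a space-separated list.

Row 3, column 4: row 3 has {E, F} and column 4 has {B, C, D, E, F}, leaving only A.
Row 3, column 2: row 3 has {A, E, F} and column 2 has {B, D, E, F}, leaving only C.
Row 3, column 5: row 3 has {A, C, E, F} and column 5 has {A, C, D, F}, leaving only B.
Row 3, column 6: row 3 has {A, B, C, E, F} and column 6 has {B, C, F}, leaving only D.
So row 3 reads: F C E A B D.

F C E A B D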